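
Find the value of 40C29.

2311801440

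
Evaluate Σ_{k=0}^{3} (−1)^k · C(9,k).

-56

The partial alternating sum Σ_{k=0}^{3} (−1)^k C(9,k) = (−1)^3 C(8,3) = -56.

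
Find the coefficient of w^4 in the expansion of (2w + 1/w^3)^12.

67584

General term: C(12,j)·(2w)^j·(1/w^3)^(12-j), with w-exponent 1j − 3(12−j) = 4j − 36.
Set 4j − 36 = 4: j = 10.
C(12,10) = 66; 2^10 = 1024; 1^2 = 1.
Coefficient = 66 · 1024 · 1 = 67584.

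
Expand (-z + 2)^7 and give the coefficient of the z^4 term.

280

The general term is C(7,j)·(-z)^j·(2)^(7-j); the z^4 term has j = 4.
C(7,4) = 35.
Coefficient = C(7,4) · 2^3 = 35 · 8 = 280.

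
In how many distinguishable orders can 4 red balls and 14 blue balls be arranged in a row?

3060

Choose positions for the red balls: C(18,4) = 3060.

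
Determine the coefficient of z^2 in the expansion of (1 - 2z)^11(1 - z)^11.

Coefficient of z^2 = Σ_{j} C(11,j)·(-2)^j·C(11,2-j)·(-1)^(2-j) for j from 0 to 2.
= 55 + 242 + 220 = 517.

517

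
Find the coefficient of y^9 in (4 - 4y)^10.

The general term is C(10,j)·(4)^j·(-4y)^(10-j); the y^9 term has j = 1.
C(10,1) = 10.
Coefficient = C(10,1) · 4^1 · (-4)^9 = 10 · 4 · (-262144) = -10485760.

-10485760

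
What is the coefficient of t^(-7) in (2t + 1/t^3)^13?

329472

General term: C(13,j)·(2t)^j·(1/t^3)^(13-j), with t-exponent 1j − 3(13−j) = 4j − 39.
Set 4j − 39 = -7: j = 8.
C(13,8) = 1287; 2^8 = 256; 1^5 = 1.
Coefficient = 1287 · 256 · 1 = 329472.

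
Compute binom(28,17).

C(28,17) = C(28,11) by symmetry.
C(28,11) = (28·27·26·25·24·23·22·21·20·19·18) / 11! = 857180548224000 / 39916800 = 21474180.

21474180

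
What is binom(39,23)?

37711260990

C(39,23) = C(39,16) by symmetry.
C(39,16) = (39·38·37·36·35·34·33·32·31·30·29·28·27·26·25·24) / 16! = 789024790105300869120000 / 20922789888000 = 37711260990.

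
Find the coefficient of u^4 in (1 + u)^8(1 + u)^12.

4845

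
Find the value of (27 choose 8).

2220075

C(27,8) = (27·26·25·24·23·22·21·20) / 8! = 89513424000 / 40320 = 2220075.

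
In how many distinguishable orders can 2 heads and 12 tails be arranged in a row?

91

Choose positions for the heads: C(14,2) = 91.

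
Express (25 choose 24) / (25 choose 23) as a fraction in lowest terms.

1/12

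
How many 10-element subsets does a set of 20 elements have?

C(20,10) = (20·19·18·17·16·15·14·13·12·11) / 10! = 670442572800 / 3628800 = 184756.

184756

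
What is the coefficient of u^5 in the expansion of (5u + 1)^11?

1443750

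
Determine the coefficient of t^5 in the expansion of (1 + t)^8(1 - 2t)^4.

Coefficient of t^5 = Σ_{j} C(8,j)·1^j·C(4,5-j)·(-2)^(5-j) for j from 1 to 5.
= 128 + (-896) + 1344 + (-560) + 56 = 72.

72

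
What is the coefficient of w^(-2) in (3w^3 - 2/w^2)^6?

2160

General term: C(6,j)·(3w^3)^j·(-2/w^2)^(6-j), with w-exponent 3j − 2(6−j) = 5j − 12.
Set 5j − 12 = -2: j = 2.
C(6,2) = 15; 3^2 = 9; (-2)^4 = 16.
Coefficient = 15 · 9 · 16 = 2160.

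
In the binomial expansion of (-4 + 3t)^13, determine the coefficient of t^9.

3602776320

The general term is C(13,j)·(-4)^j·(3t)^(13-j); the t^9 term has j = 4.
C(13,4) = 715.
Coefficient = C(13,4) · (-4)^4 · 3^9 = 715 · 256 · 19683 = 3602776320.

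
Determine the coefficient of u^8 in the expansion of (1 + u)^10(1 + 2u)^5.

Coefficient of u^8 = Σ_{j} C(10,j)·1^j·C(5,8-j)·2^(8-j) for j from 3 to 8.
= 3840 + 16800 + 20160 + 8400 + 1200 + 45 = 50445.

50445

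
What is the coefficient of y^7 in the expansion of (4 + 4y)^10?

The general term is C(10,j)·(4)^j·(4y)^(10-j); the y^7 term has j = 3.
C(10,3) = 120.
Coefficient = C(10,3) · 4^3 · 4^7 = 120 · 64 · 16384 = 125829120.

125829120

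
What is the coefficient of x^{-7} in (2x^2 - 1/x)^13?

-312

General term: C(13,j)·(2x^2)^j·(-1/x)^(13-j), with x-exponent 2j − 1(13−j) = 3j − 13.
Set 3j − 13 = -7: j = 2.
C(13,2) = 78; 2^2 = 4; (-1)^11 = -1.
Coefficient = 78 · 4 · (-1) = -312.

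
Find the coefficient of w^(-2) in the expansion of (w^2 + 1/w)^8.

28

General term: C(8,j)·(w^2)^j·(1/w)^(8-j), with w-exponent 2j − 1(8−j) = 3j − 8.
Set 3j − 8 = -2: j = 2.
C(8,2) = 28; 1^2 = 1; 1^6 = 1.
Coefficient = 28 · 1 · 1 = 28.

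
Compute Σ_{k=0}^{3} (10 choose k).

1 + 10 + 45 + 120 = 176.

176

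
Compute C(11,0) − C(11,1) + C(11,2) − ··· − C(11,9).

-10

The partial alternating sum Σ_{k=0}^{9} (−1)^k C(11,k) = (−1)^9 C(10,9) = -10.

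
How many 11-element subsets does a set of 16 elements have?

4368

C(16,11) = C(16,5) by symmetry.
C(16,5) = (16·15·14·13·12) / 5! = 524160 / 120 = 4368.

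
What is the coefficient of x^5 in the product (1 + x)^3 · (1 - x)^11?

88

Coefficient of x^5 = Σ_{j} C(3,j)·1^j·C(11,5-j)·(-1)^(5-j) for j from 0 to 3.
= (-462) + 990 + (-495) + 55 = 88.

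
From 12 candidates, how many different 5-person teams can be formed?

This is C(12,5) = 792.

792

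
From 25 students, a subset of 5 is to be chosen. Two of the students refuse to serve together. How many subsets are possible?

51359

All 5-subsets: C(25,5) = 53130. Those containing both fixed elements: C(23,3) = 1771.
53130 − 1771 = 51359.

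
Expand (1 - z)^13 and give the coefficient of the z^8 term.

1287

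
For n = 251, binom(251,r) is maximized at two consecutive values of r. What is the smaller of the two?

125

For odd n = 251, C(251,r) peaks at r = (n−1)/2 and (n+1)/2; the smaller is 125.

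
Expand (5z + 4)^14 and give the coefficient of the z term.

4697620480

The general term is C(14,j)·(5z)^j·(4)^(14-j); the z^1 term has j = 1.
C(14,1) = 14.
Coefficient = C(14,1) · 5^1 · 4^13 = 14 · 5 · 67108864 = 4697620480.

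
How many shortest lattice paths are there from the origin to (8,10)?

43758

Each path is a sequence of 18 steps with 8 rights: C(18,8) = 43758.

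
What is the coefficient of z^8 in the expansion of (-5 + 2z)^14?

12012000000

The general term is C(14,j)·(-5)^j·(2z)^(14-j); the z^8 term has j = 6.
C(14,6) = 3003.
Coefficient = C(14,6) · (-5)^6 · 2^8 = 3003 · 15625 · 256 = 12012000000.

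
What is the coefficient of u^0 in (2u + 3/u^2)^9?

145152

General term: C(9,j)·(2u)^j·(3/u^2)^(9-j), with u-exponent 1j − 2(9−j) = 3j − 18.
Set 3j − 18 = 0: j = 6.
C(9,6) = 84; 2^6 = 64; 3^3 = 27.
Coefficient = 84 · 64 · 27 = 145152.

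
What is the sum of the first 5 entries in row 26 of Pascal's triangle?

17902

1 + 26 + 325 + 2600 + 14950 = 17902.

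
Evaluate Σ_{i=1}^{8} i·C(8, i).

1024

Differentiating (1+x)^8 and setting x=1: Σ i·C(8,i) = 8·2^7 = 1024.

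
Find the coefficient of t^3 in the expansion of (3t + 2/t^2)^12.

34642080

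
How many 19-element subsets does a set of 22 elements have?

1540

C(22,19) = C(22,3) by symmetry.
C(22,3) = (22·21·20) / 3! = 9240 / 6 = 1540.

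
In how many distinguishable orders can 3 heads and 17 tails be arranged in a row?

Choose positions for the heads: C(20,3) = 1140.

1140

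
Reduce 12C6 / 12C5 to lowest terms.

C(n,k+1)/C(n,k) = (n−k)/(k+1) = (12−5)/(5+1) = 7/6.

7/6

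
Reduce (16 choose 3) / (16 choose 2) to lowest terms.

C(n,k+1)/C(n,k) = (n−k)/(k+1) = (16−2)/(2+1) = 14/3.

14/3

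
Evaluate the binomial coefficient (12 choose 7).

792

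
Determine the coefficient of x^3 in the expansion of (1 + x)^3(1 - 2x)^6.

Coefficient of x^3 = Σ_{j} C(3,j)·1^j·C(6,3-j)·(-2)^(3-j) for j from 0 to 3.
= (-160) + 180 + (-36) + 1 = -15.

-15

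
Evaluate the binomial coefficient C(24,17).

C(24,17) = C(24,7) by symmetry.
C(24,7) = (24·23·22·21·20·19·18) / 7! = 1744364160 / 5040 = 346104.

346104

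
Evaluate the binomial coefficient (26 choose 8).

1562275

C(26,8) = (26·25·24·23·22·21·20·19) / 8! = 62990928000 / 40320 = 1562275.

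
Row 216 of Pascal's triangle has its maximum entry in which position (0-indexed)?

C(216,k) is maximized at k = 216/2 = 108.

108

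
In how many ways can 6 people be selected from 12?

This is C(12,6) = 924.

924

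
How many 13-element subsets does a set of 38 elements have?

5414950296

C(38,13) = (38·37·36·35·34·33·32·31·30·29·28·27·26) / 13! = 33719008124158156800 / 6227020800 = 5414950296.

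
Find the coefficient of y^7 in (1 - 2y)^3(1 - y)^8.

Coefficient of y^7 = Σ_{j} C(3,j)·(-2)^j·C(8,7-j)·(-1)^(7-j) for j from 0 to 3.
= (-8) + (-168) + (-672) + (-560) = -1408.

-1408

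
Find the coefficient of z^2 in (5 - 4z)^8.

7000000

The general term is C(8,j)·(5)^j·(-4z)^(8-j); the z^2 term has j = 6.
C(8,6) = 28.
Coefficient = C(8,6) · 5^6 · (-4)^2 = 28 · 15625 · 16 = 7000000.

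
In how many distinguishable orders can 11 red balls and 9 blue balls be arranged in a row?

167960

Choose positions for the red balls: C(20,11) = 167960.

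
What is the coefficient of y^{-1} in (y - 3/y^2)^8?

-1512

General term: C(8,j)·(y)^j·(-3/y^2)^(8-j), with y-exponent 1j − 2(8−j) = 3j − 16.
Set 3j − 16 = -1: j = 5.
C(8,5) = 56; 1^5 = 1; (-3)^3 = -27.
Coefficient = 56 · 1 · (-27) = -1512.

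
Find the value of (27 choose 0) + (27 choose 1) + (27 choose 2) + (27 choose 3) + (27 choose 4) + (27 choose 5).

101584

1 + 27 + 351 + 2925 + 17550 + 80730 = 101584.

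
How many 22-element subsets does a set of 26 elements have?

14950

C(26,22) = C(26,4) by symmetry.
C(26,4) = (26·25·24·23) / 4! = 358800 / 24 = 14950.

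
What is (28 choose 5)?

98280

C(28,5) = (28·27·26·25·24) / 5! = 11793600 / 120 = 98280.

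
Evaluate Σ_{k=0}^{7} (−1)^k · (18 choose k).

-19448

The partial alternating sum Σ_{k=0}^{7} (−1)^k C(18,k) = (−1)^7 C(17,7) = -19448.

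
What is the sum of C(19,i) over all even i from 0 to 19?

Half of (1+1)^19 + (1−1)^19 gives the even-index sum: 2^18 = 262144.

262144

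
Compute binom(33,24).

C(33,24) = C(33,9) by symmetry.
C(33,9) = (33·32·31·30·29·28·27·26·25) / 9! = 13995229248000 / 362880 = 38567100.

38567100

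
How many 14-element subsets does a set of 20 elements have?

38760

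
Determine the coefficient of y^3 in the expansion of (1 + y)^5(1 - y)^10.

Coefficient of y^3 = Σ_{j} C(5,j)·1^j·C(10,3-j)·(-1)^(3-j) for j from 0 to 3.
= (-120) + 225 + (-100) + 10 = 15.

15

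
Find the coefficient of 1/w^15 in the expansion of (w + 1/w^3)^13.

1716

General term: C(13,j)·(w)^j·(1/w^3)^(13-j), with w-exponent 1j − 3(13−j) = 4j − 39.
Set 4j − 39 = -15: j = 6.
C(13,6) = 1716; 1^6 = 1; 1^7 = 1.
Coefficient = 1716 · 1 · 1 = 1716.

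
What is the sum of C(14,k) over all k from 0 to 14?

16384

The entries of row 14 sum to 2^14 = 16384.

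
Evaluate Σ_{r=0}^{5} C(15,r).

4944

1 + 15 + 105 + 455 + 1365 + 3003 = 4944.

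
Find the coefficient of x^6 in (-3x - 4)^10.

39191040

The general term is C(10,j)·(-3x)^j·(-4)^(10-j); the x^6 term has j = 6.
C(10,6) = 210.
Coefficient = C(10,6) · (-3)^6 · (-4)^4 = 210 · 729 · 256 = 39191040.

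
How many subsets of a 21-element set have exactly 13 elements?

Choose the 13 positions: C(21,13) = 203490.

203490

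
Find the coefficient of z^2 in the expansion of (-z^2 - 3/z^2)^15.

-14073345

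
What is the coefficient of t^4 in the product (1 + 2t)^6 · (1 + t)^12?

Coefficient of t^4 = Σ_{j} C(6,j)·2^j·C(12,4-j)·1^(4-j) for j from 0 to 4.
= 495 + 2640 + 3960 + 1920 + 240 = 9255.

9255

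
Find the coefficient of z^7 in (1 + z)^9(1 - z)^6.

-45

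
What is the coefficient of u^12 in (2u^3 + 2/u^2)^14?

49201152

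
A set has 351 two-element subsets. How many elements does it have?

27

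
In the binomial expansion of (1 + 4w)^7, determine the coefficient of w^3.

2240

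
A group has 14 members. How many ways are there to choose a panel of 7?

3432

This is C(14,7) = 3432.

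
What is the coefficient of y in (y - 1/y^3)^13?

General term: C(13,j)·(y)^j·(-1/y^3)^(13-j), with y-exponent 1j − 3(13−j) = 4j − 39.
Set 4j − 39 = 1: j = 10.
C(13,10) = 286; 1^10 = 1; (-1)^3 = -1.
Coefficient = 286 · 1 · (-1) = -286.

-286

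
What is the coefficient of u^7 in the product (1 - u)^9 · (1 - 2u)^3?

-3060

Coefficient of u^7 = Σ_{j} C(9,j)·(-1)^j·C(3,7-j)·(-2)^(7-j) for j from 4 to 7.
= (-1008) + (-1512) + (-504) + (-36) = -3060.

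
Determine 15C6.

5005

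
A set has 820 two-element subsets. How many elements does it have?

n(n−1)/2 = 820 ⇒ n(n−1) = 1640. Since 41·40 = 1640, n = 41.

41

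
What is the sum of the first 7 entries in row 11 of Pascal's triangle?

1486

1 + 11 + 55 + 165 + 330 + 462 + 462 = 1486.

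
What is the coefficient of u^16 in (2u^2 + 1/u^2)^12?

67584

General term: C(12,j)·(2u^2)^j·(1/u^2)^(12-j), with u-exponent 2j − 2(12−j) = 4j − 24.
Set 4j − 24 = 16: j = 10.
C(12,10) = 66; 2^10 = 1024; 1^2 = 1.
Coefficient = 66 · 1024 · 1 = 67584.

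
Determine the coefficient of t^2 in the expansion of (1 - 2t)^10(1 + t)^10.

Coefficient of t^2 = Σ_{j} C(10,j)·(-2)^j·C(10,2-j)·1^(2-j) for j from 0 to 2.
= 45 + (-200) + 180 = 25.

25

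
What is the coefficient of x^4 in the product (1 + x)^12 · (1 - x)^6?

-60

Coefficient of x^4 = Σ_{j} C(12,j)·1^j·C(6,4-j)·(-1)^(4-j) for j from 0 to 4.
= 15 + (-240) + 990 + (-1320) + 495 = -60.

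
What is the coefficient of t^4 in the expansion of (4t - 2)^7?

The general term is C(7,j)·(4t)^j·(-2)^(7-j); the t^4 term has j = 4.
C(7,4) = 35.
Coefficient = C(7,4) · 4^4 · (-2)^3 = 35 · 256 · (-8) = -71680.

-71680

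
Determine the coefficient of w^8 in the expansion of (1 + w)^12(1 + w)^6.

43758

(1 + w)^12(1 + w)^6 = (1 + w)^18, so the coefficient of w^8 is C(18,8)·1^8 = 43758·1 = 43758.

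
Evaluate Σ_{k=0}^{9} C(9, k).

512

Setting x = 1 in (1+x)^9 gives Σ C(9,k) = 2^9 = 512.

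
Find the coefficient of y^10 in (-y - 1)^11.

-11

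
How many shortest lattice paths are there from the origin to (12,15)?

Each path is a sequence of 27 steps with 12 rights: C(27,12) = 17383860.

17383860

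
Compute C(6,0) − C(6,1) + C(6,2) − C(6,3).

-10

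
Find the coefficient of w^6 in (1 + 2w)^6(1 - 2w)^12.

Coefficient of w^6 = Σ_{j} C(6,j)·2^j·C(12,6-j)·(-2)^(6-j) for j from 0 to 6.
= 59136 + (-304128) + 475200 + (-281600) + 63360 + (-4608) + 64 = 7424.

7424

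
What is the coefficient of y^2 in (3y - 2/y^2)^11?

General term: C(11,j)·(3y)^j·(-2/y^2)^(11-j), with y-exponent 1j − 2(11−j) = 3j − 22.
Set 3j − 22 = 2: j = 8.
C(11,8) = 165; 3^8 = 6561; (-2)^3 = -8.
Coefficient = 165 · 6561 · (-8) = -8660520.

-8660520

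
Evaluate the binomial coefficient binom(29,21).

4292145

C(29,21) = C(29,8) by symmetry.
C(29,8) = (29·28·27·26·25·24·23·22) / 8! = 173059286400 / 40320 = 4292145.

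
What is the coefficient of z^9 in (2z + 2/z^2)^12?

49152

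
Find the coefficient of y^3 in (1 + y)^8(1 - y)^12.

28

Coefficient of y^3 = Σ_{j} C(8,j)·1^j·C(12,3-j)·(-1)^(3-j) for j from 0 to 3.
= (-220) + 528 + (-336) + 56 = 28.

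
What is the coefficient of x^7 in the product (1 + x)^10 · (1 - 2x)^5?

-540

Coefficient of x^7 = Σ_{j} C(10,j)·1^j·C(5,7-j)·(-2)^(7-j) for j from 2 to 7.
= (-1440) + 9600 + (-16800) + 10080 + (-2100) + 120 = -540.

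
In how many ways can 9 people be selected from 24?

1307504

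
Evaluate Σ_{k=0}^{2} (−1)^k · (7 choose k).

The partial alternating sum Σ_{k=0}^{2} (−1)^k C(7,k) = (−1)^2 C(6,2) = 15.

15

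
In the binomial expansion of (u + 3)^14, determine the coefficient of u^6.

19702683

The general term is C(14,j)·(u)^j·(3)^(14-j); the u^6 term has j = 6.
C(14,6) = 3003.
Coefficient = C(14,6) · 3^8 = 3003 · 6561 = 19702683.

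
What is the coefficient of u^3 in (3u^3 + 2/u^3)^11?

10777536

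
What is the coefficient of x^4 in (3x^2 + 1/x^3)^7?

General term: C(7,j)·(3x^2)^j·(1/x^3)^(7-j), with x-exponent 2j − 3(7−j) = 5j − 21.
Set 5j − 21 = 4: j = 5.
C(7,5) = 21; 3^5 = 243; 1^2 = 1.
Coefficient = 21 · 243 · 1 = 5103.

5103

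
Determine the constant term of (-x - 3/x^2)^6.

General term: C(6,j)·(-x)^j·(-3/x^2)^(6-j), with x-exponent 1j − 2(6−j) = 3j − 12.
Set 3j − 12 = 0: j = 4.
C(6,4) = 15; (-1)^4 = 1; (-3)^2 = 9.
Coefficient = 15 · 1 · 9 = 135.

135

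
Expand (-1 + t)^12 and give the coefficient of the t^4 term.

495

The general term is C(12,j)·(-1)^j·(t)^(12-j); the t^4 term has j = 8.
C(12,8) = 495.
Coefficient = C(12,8) = 495.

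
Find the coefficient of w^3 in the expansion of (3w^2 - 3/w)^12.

-420901272

General term: C(12,j)·(3w^2)^j·(-3/w)^(12-j), with w-exponent 2j − 1(12−j) = 3j − 12.
Set 3j − 12 = 3: j = 5.
C(12,5) = 792; 3^5 = 243; (-3)^7 = -2187.
Coefficient = 792 · 243 · (-2187) = -420901272.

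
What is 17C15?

136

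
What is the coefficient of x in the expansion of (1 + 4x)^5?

20

The general term is C(5,j)·(1)^j·(4x)^(5-j); the x^1 term has j = 4.
C(5,4) = 5.
Coefficient = C(5,4) · 4^1 = 5 · 4 = 20.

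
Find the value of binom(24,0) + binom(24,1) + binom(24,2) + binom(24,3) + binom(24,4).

1 + 24 + 276 + 2024 + 10626 = 12951.

12951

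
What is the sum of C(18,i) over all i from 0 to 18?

Setting x = 1 in (1+x)^18 gives Σ C(18,i) = 2^18 = 262144.

262144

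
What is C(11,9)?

C(11,9) = C(11,2) by symmetry.
C(11,2) = (11·10) / 2! = 110 / 2 = 55.

55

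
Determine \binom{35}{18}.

4537567650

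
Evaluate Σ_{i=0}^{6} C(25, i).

1 + 25 + 300 + 2300 + 12650 + 53130 + 177100 = 245506.

245506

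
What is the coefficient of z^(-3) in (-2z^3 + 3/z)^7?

-10206

General term: C(7,j)·(-2z^3)^j·(3/z)^(7-j), with z-exponent 3j − 1(7−j) = 4j − 7.
Set 4j − 7 = -3: j = 1.
C(7,1) = 7; (-2)^1 = -2; 3^6 = 729.
Coefficient = 7 · (-2) · 729 = -10206.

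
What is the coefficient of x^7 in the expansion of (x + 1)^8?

8

The general term is C(8,j)·(x)^j·(1)^(8-j); the x^7 term has j = 7.
C(8,7) = 8.
Coefficient = C(8,7) = 8.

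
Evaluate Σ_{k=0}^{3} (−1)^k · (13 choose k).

The partial alternating sum Σ_{k=0}^{3} (−1)^k C(13,k) = (−1)^3 C(12,3) = -220.

-220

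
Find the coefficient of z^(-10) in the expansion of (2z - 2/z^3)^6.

960

General term: C(6,j)·(2z)^j·(-2/z^3)^(6-j), with z-exponent 1j − 3(6−j) = 4j − 18.
Set 4j − 18 = -10: j = 2.
C(6,2) = 15; 2^2 = 4; (-2)^4 = 16.
Coefficient = 15 · 4 · 16 = 960.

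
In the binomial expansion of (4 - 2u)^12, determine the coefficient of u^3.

-461373440

The general term is C(12,j)·(4)^j·(-2u)^(12-j); the u^3 term has j = 9.
C(12,9) = 220.
Coefficient = C(12,9) · 4^9 · (-2)^3 = 220 · 262144 · (-8) = -461373440.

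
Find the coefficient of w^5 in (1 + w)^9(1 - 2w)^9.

-126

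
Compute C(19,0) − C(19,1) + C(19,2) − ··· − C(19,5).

The partial alternating sum Σ_{k=0}^{5} (−1)^k C(19,k) = (−1)^5 C(18,5) = -8568.

-8568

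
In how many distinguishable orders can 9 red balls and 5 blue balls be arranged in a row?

2002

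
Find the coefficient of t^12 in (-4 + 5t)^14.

355468750000

The general term is C(14,j)·(-4)^j·(5t)^(14-j); the t^12 term has j = 2.
C(14,2) = 91.
Coefficient = C(14,2) · (-4)^2 · 5^12 = 91 · 16 · 244140625 = 355468750000.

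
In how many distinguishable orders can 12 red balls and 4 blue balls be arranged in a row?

Choose positions for the red balls: C(16,12) = 1820.

1820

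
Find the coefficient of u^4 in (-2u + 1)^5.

The general term is C(5,j)·(-2u)^j·(1)^(5-j); the u^4 term has j = 4.
C(5,4) = 5.
Coefficient = C(5,4) · (-2)^4 = 5 · 16 = 80.

80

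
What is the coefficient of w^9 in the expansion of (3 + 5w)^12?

The general term is C(12,j)·(3)^j·(5w)^(12-j); the w^9 term has j = 3.
C(12,3) = 220.
Coefficient = C(12,3) · 3^3 · 5^9 = 220 · 27 · 1953125 = 11601562500.

11601562500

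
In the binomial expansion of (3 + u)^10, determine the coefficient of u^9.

30

The general term is C(10,j)·(3)^j·(u)^(10-j); the u^9 term has j = 1.
C(10,1) = 10.
Coefficient = C(10,1) · 3^1 = 10 · 3 = 30.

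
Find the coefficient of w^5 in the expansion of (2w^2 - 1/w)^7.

-560

General term: C(7,j)·(2w^2)^j·(-1/w)^(7-j), with w-exponent 2j − 1(7−j) = 3j − 7.
Set 3j − 7 = 5: j = 4.
C(7,4) = 35; 2^4 = 16; (-1)^3 = -1.
Coefficient = 35 · 16 · (-1) = -560.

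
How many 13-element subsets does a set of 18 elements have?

8568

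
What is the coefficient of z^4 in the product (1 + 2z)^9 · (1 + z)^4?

5641

Coefficient of z^4 = Σ_{j} C(9,j)·2^j·C(4,4-j)·1^(4-j) for j from 0 to 4.
= 1 + 72 + 864 + 2688 + 2016 = 5641.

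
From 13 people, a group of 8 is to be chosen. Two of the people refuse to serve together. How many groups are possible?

825

All 8-subsets: C(13,8) = 1287. Those containing both fixed elements: C(11,6) = 462.
1287 − 462 = 825.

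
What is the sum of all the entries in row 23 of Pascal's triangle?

8388608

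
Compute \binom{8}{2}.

C(8,2) = (8·7) / 2! = 56 / 2 = 28.

28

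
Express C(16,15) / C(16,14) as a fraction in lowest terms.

2/15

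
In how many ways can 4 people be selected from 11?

330

This is C(11,4) = 330.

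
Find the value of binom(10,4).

210

C(10,4) = (10·9·8·7) / 4! = 5040 / 24 = 210.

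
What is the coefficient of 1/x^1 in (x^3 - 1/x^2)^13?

General term: C(13,j)·(x^3)^j·(-1/x^2)^(13-j), with x-exponent 3j − 2(13−j) = 5j − 26.
Set 5j − 26 = -1: j = 5.
C(13,5) = 1287; 1^5 = 1; (-1)^8 = 1.
Coefficient = 1287 · 1 · 1 = 1287.

1287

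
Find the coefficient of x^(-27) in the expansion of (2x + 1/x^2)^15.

General term: C(15,j)·(2x)^j·(1/x^2)^(15-j), with x-exponent 1j − 2(15−j) = 3j − 30.
Set 3j − 30 = -27: j = 1.
C(15,1) = 15; 2^1 = 2; 1^14 = 1.
Coefficient = 15 · 2 · 1 = 30.

30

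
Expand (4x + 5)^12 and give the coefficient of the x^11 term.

The general term is C(12,j)·(4x)^j·(5)^(12-j); the x^11 term has j = 11.
C(12,11) = 12.
Coefficient = C(12,11) · 4^11 · 5^1 = 12 · 4194304 · 5 = 251658240.

251658240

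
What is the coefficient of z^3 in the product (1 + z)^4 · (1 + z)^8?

Coefficient of z^3 = Σ_{j} C(4,j)·C(8,3-j) for j from 0 to 3.
= 56 + 112 + 48 + 4 = 220.

220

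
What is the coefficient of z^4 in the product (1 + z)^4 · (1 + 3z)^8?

Coefficient of z^4 = Σ_{j} C(4,j)·1^j·C(8,4-j)·3^(4-j) for j from 0 to 4.
= 5670 + 6048 + 1512 + 96 + 1 = 13327.

13327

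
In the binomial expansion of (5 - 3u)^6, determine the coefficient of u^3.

The general term is C(6,j)·(5)^j·(-3u)^(6-j); the u^3 term has j = 3.
C(6,3) = 20.
Coefficient = C(6,3) · 5^3 · (-3)^3 = 20 · 125 · (-27) = -67500.

-67500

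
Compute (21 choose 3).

1330

C(21,3) = (21·20·19) / 3! = 7980 / 6 = 1330.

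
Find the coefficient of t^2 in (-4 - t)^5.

The general term is C(5,j)·(-4)^j·(-t)^(5-j); the t^2 term has j = 3.
C(5,3) = 10.
Coefficient = C(5,3) · (-4)^3 = 10 · (-64) = -640.

-640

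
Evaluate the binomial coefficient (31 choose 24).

2629575

C(31,24) = C(31,7) by symmetry.
C(31,7) = (31·30·29·28·27·26·25) / 7! = 13253058000 / 5040 = 2629575.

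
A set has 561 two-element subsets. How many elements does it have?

n(n−1)/2 = 561 ⇒ n(n−1) = 1122. Since 34·33 = 1122, n = 34.

34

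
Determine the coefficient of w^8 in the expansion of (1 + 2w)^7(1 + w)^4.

Coefficient of w^8 = Σ_{j} C(7,j)·2^j·C(4,8-j)·1^(8-j) for j from 4 to 7.
= 560 + 2688 + 2688 + 512 = 6448.

6448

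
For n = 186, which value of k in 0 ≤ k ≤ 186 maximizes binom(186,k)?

C(186,k) is maximized at k = 186/2 = 93.

93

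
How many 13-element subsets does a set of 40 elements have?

C(40,13) = (40·39·38·37·36·35·34·33·32·31·30·29·28) / 13! = 74931129164795904000 / 6227020800 = 12033222880.

12033222880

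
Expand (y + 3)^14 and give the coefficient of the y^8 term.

2189187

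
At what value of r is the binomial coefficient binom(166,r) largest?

83

C(166,r) is maximized at r = 166/2 = 83.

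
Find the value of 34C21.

C(34,21) = C(34,13) by symmetry.
C(34,13) = (34·33·32·31·30·29·28·27·26·25·24·23·22) / 13! = 5778574175582208000 / 6227020800 = 927983760.

927983760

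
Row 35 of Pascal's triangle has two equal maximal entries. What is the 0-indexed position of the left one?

17

For odd n = 35, C(35,j) peaks at j = (n−1)/2 and (n+1)/2; the lesser is 17.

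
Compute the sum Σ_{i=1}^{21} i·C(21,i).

Differentiating (1+x)^21 and setting x=1: Σ i·C(21,i) = 21·2^20 = 22020096.

22020096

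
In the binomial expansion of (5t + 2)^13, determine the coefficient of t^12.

6347656250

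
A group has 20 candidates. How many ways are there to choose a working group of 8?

This is C(20,8) = 125970.

125970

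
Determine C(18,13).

8568

C(18,13) = C(18,5) by symmetry.
C(18,5) = (18·17·16·15·14) / 5! = 1028160 / 120 = 8568.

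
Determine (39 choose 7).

15380937

C(39,7) = (39·38·37·36·35·34·33) / 7! = 77519922480 / 5040 = 15380937.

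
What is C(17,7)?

C(17,7) = (17·16·15·14·13·12·11) / 7! = 98017920 / 5040 = 19448.

19448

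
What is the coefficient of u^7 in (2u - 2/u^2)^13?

638976

General term: C(13,j)·(2u)^j·(-2/u^2)^(13-j), with u-exponent 1j − 2(13−j) = 3j − 26.
Set 3j − 26 = 7: j = 11.
C(13,11) = 78; 2^11 = 2048; (-2)^2 = 4.
Coefficient = 78 · 2048 · 4 = 638976.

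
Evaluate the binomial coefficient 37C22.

9364199760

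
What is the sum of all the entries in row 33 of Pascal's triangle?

Setting x = 1 in (1+x)^33 gives Σ C(33,k) = 2^33 = 8589934592.

8589934592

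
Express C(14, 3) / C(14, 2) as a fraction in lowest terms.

4

C(n,k+1)/C(n,k) = (n−k)/(k+1) = (14−2)/(2+1) = 12/3 = 4.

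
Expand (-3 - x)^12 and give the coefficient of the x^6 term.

673596

The general term is C(12,j)·(-3)^j·(-x)^(12-j); the x^6 term has j = 6.
C(12,6) = 924.
Coefficient = C(12,6) · (-3)^6 = 924 · 729 = 673596.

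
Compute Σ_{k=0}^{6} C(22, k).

110056

1 + 22 + 231 + 1540 + 7315 + 26334 + 74613 = 110056.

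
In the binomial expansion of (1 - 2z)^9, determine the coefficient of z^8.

2304

The general term is C(9,j)·(1)^j·(-2z)^(9-j); the z^8 term has j = 1.
C(9,1) = 9.
Coefficient = C(9,1) · (-2)^8 = 9 · 256 = 2304.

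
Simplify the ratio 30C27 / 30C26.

4/27

C(n,k+1)/C(n,k) = (n−k)/(k+1) = (30−26)/(26+1) = 4/27.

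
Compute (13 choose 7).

1716

C(13,7) = C(13,6) by symmetry.
C(13,6) = (13·12·11·10·9·8) / 6! = 1235520 / 720 = 1716.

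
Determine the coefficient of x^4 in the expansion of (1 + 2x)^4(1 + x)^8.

1462

Coefficient of x^4 = Σ_{j} C(4,j)·2^j·C(8,4-j)·1^(4-j) for j from 0 to 4.
= 70 + 448 + 672 + 256 + 16 = 1462.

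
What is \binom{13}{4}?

715

C(13,4) = (13·12·11·10) / 4! = 17160 / 24 = 715.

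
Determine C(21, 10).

C(21,10) = (21·20·19·18·17·16·15·14·13·12) / 10! = 1279935820800 / 3628800 = 352716.

352716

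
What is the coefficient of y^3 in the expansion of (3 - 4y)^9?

The general term is C(9,j)·(3)^j·(-4y)^(9-j); the y^3 term has j = 6.
C(9,6) = 84.
Coefficient = C(9,6) · 3^6 · (-4)^3 = 84 · 729 · (-64) = -3919104.

-3919104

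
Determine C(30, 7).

C(30,7) = (30·29·28·27·26·25·24) / 7! = 10260432000 / 5040 = 2035800.

2035800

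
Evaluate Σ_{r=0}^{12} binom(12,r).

Setting x = 1 in (1+x)^12 gives Σ C(12,r) = 2^12 = 4096.

4096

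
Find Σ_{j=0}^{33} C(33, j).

The entries of row 33 sum to 2^33 = 8589934592.

8589934592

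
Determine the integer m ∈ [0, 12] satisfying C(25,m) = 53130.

5

C(25,m) increases on 0 ≤ m ≤ 12. C(25,4) = 12650 and C(25,5) = 53130, so m = 5.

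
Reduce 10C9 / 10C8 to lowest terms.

2/9

C(n,k+1)/C(n,k) = (n−k)/(k+1) = (10−8)/(8+1) = 2/9.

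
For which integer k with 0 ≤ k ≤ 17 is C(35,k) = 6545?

C(35,k) increases on 0 ≤ k ≤ 17. C(35,2) = 595 and C(35,3) = 6545, so k = 3.

3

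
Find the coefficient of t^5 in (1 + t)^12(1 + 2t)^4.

12336

Coefficient of t^5 = Σ_{j} C(12,j)·1^j·C(4,5-j)·2^(5-j) for j from 1 to 5.
= 192 + 2112 + 5280 + 3960 + 792 = 12336.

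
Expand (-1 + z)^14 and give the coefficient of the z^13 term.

The general term is C(14,j)·(-1)^j·(z)^(14-j); the z^13 term has j = 1.
C(14,1) = 14.
Coefficient = C(14,1) · (-1)^1 = 14 · (-1) = -14.

-14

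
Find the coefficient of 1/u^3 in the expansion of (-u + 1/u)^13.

General term: C(13,j)·(-u)^j·(1/u)^(13-j), with u-exponent 1j − 1(13−j) = 2j − 13.
Set 2j − 13 = -3: j = 5.
C(13,5) = 1287; (-1)^5 = -1; 1^8 = 1.
Coefficient = 1287 · (-1) · 1 = -1287.

-1287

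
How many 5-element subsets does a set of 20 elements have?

C(20,5) = (20·19·18·17·16) / 5! = 1860480 / 120 = 15504.

15504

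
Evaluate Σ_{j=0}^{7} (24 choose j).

536155

1 + 24 + 276 + 2024 + 10626 + 42504 + 134596 + 346104 = 536155.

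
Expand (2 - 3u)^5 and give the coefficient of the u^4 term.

The general term is C(5,j)·(2)^j·(-3u)^(5-j); the u^4 term has j = 1.
C(5,1) = 5.
Coefficient = C(5,1) · 2^1 · (-3)^4 = 5 · 2 · 81 = 810.

810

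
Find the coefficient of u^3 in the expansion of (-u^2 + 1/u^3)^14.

General term: C(14,j)·(-u^2)^j·(1/u^3)^(14-j), with u-exponent 2j − 3(14−j) = 5j − 42.
Set 5j − 42 = 3: j = 9.
C(14,9) = 2002; (-1)^9 = -1; 1^5 = 1.
Coefficient = 2002 · (-1) · 1 = -2002.

-2002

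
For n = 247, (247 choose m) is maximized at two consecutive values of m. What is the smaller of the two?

123

For odd n = 247, C(247,m) peaks at m = (n−1)/2 and (n+1)/2; the smaller is 123.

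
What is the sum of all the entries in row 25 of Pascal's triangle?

33554432

The entries of row 25 sum to 2^25 = 33554432.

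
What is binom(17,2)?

C(17,2) = (17·16) / 2! = 272 / 2 = 136.

136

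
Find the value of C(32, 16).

601080390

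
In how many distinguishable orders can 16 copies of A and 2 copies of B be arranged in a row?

Choose positions for the A's: C(18,16) = 153.

153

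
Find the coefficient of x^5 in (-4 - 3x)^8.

The general term is C(8,j)·(-4)^j·(-3x)^(8-j); the x^5 term has j = 3.
C(8,3) = 56.
Coefficient = C(8,3) · (-4)^3 · (-3)^5 = 56 · (-64) · (-243) = 870912.

870912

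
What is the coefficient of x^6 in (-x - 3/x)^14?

General term: C(14,j)·(-x)^j·(-3/x)^(14-j), with x-exponent 1j − 1(14−j) = 2j − 14.
Set 2j − 14 = 6: j = 10.
C(14,10) = 1001; (-1)^10 = 1; (-3)^4 = 81.
Coefficient = 1001 · 1 · 81 = 81081.

81081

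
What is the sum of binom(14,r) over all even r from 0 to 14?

Even-r terms of row 14 sum to 2^13 = 8192.

8192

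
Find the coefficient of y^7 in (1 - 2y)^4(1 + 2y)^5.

-512

Coefficient of y^7 = Σ_{j} C(4,j)·(-2)^j·C(5,7-j)·2^(7-j) for j from 2 to 4.
= 768 + (-2560) + 1280 = -512.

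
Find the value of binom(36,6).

1947792

C(36,6) = (36·35·34·33·32·31) / 6! = 1402410240 / 720 = 1947792.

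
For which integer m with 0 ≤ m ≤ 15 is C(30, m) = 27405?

4

C(30,m) increases on 0 ≤ m ≤ 15. C(30,3) = 4060 and C(30,4) = 27405, so m = 4.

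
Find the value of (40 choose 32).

C(40,32) = C(40,8) by symmetry.
C(40,8) = (40·39·38·37·36·35·34·33) / 8! = 3100796899200 / 40320 = 76904685.

76904685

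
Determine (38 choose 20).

33578000610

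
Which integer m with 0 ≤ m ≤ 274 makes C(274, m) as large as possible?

137

C(274,m) is maximized at m = 274/2 = 137.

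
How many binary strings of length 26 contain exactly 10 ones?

Choose the 10 positions: C(26,10) = 5311735.

5311735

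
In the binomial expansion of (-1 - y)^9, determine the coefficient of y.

The general term is C(9,j)·(-1)^j·(-y)^(9-j); the y^1 term has j = 8.
C(9,8) = 9.
Coefficient = C(9,8) · (-1)^1 = 9 · (-1) = -9.

-9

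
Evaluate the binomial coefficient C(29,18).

C(29,18) = C(29,11) by symmetry.
C(29,11) = (29·28·27·26·25·24·23·22·21·20·19) / 11! = 1381013105472000 / 39916800 = 34597290.

34597290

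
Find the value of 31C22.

20160075

C(31,22) = C(31,9) by symmetry.
C(31,9) = (31·30·29·28·27·26·25·24·23) / 9! = 7315688016000 / 362880 = 20160075.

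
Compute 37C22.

C(37,22) = C(37,15) by symmetry.
C(37,15) = (37·36·35·34·33·32·31·30·29·28·27·26·25·24·23) / 15! = 12245324002983751680000 / 1307674368000 = 9364199760.

9364199760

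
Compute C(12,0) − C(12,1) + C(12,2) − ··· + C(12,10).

The partial alternating sum Σ_{k=0}^{10} (−1)^k C(12,k) = (−1)^10 C(11,10) = 11.

11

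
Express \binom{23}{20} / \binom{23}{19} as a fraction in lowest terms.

1/5

C(n,k+1)/C(n,k) = (n−k)/(k+1) = (23−19)/(19+1) = 4/20 = 1/5.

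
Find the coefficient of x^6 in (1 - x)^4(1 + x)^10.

27

Coefficient of x^6 = Σ_{j} C(4,j)·(-1)^j·C(10,6-j)·1^(6-j) for j from 0 to 4.
= 210 + (-1008) + 1260 + (-480) + 45 = 27.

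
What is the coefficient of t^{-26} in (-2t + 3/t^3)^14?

945728784

General term: C(14,j)·(-2t)^j·(3/t^3)^(14-j), with t-exponent 1j − 3(14−j) = 4j − 42.
Set 4j − 42 = -26: j = 4.
C(14,4) = 1001; (-2)^4 = 16; 3^10 = 59049.
Coefficient = 1001 · 16 · 59049 = 945728784.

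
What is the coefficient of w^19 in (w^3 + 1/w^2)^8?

General term: C(8,j)·(w^3)^j·(1/w^2)^(8-j), with w-exponent 3j − 2(8−j) = 5j − 16.
Set 5j − 16 = 19: j = 7.
C(8,7) = 8; 1^7 = 1; 1^1 = 1.
Coefficient = 8 · 1 · 1 = 8.

8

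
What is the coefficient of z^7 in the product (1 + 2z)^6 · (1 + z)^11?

137258

Coefficient of z^7 = Σ_{j} C(6,j)·2^j·C(11,7-j)·1^(7-j) for j from 0 to 6.
= 330 + 5544 + 27720 + 52800 + 39600 + 10560 + 704 = 137258.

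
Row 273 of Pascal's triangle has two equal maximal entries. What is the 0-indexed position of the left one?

136

For odd n = 273, C(273,m) peaks at m = (n−1)/2 and (n+1)/2; the lesser is 136.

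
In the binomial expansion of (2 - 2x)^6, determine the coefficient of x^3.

-1280

The general term is C(6,j)·(2)^j·(-2x)^(6-j); the x^3 term has j = 3.
C(6,3) = 20.
Coefficient = C(6,3) · 2^3 · (-2)^3 = 20 · 8 · (-8) = -1280.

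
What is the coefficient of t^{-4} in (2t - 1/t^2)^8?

1120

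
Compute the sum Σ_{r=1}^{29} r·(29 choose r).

Since r·C(29,r) = 29·C(28,r−1), the sum is 29·2^28 = 29·268435456 = 7784628224.

7784628224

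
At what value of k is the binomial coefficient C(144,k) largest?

C(144,k) is maximized at k = 144/2 = 72.

72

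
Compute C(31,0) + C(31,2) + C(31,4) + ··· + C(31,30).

Half of (1+1)^31 + (1−1)^31 gives the even-index sum: 2^30 = 1073741824.

1073741824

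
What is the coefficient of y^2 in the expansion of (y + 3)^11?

1082565

The general term is C(11,j)·(y)^j·(3)^(11-j); the y^2 term has j = 2.
C(11,2) = 55.
Coefficient = C(11,2) · 3^9 = 55 · 19683 = 1082565.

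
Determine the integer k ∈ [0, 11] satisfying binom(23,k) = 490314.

8

C(23,k) increases on 0 ≤ k ≤ 11. C(23,7) = 245157 and C(23,8) = 490314, so k = 8.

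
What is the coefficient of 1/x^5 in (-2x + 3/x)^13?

General term: C(13,j)·(-2x)^j·(3/x)^(13-j), with x-exponent 1j − 1(13−j) = 2j − 13.
Set 2j − 13 = -5: j = 4.
C(13,4) = 715; (-2)^4 = 16; 3^9 = 19683.
Coefficient = 715 · 16 · 19683 = 225173520.

225173520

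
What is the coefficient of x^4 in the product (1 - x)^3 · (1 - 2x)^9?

4482

Coefficient of x^4 = Σ_{j} C(3,j)·(-1)^j·C(9,4-j)·(-2)^(4-j) for j from 0 to 3.
= 2016 + 2016 + 432 + 18 = 4482.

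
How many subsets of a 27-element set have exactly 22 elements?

80730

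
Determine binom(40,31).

C(40,31) = C(40,9) by symmetry.
C(40,9) = (40·39·38·37·36·35·34·33·32) / 9! = 99225500774400 / 362880 = 273438880.

273438880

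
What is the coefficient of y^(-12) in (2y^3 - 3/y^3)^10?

-2099520

General term: C(10,j)·(2y^3)^j·(-3/y^3)^(10-j), with y-exponent 3j − 3(10−j) = 6j − 30.
Set 6j − 30 = -12: j = 3.
C(10,3) = 120; 2^3 = 8; (-3)^7 = -2187.
Coefficient = 120 · 8 · (-2187) = -2099520.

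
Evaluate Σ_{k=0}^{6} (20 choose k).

1 + 20 + 190 + 1140 + 4845 + 15504 + 38760 = 60460.

60460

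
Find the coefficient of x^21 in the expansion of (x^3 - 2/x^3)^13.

-2288

General term: C(13,j)·(x^3)^j·(-2/x^3)^(13-j), with x-exponent 3j − 3(13−j) = 6j − 39.
Set 6j − 39 = 21: j = 10.
C(13,10) = 286; 1^10 = 1; (-2)^3 = -8.
Coefficient = 286 · 1 · (-8) = -2288.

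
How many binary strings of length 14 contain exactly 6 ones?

3003

Choose the 6 positions: C(14,6) = 3003.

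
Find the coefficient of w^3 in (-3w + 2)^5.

-1080

The general term is C(5,j)·(-3w)^j·(2)^(5-j); the w^3 term has j = 3.
C(5,3) = 10.
Coefficient = C(5,3) · (-3)^3 · 2^2 = 10 · (-27) · 4 = -1080.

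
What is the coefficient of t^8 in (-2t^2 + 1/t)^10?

General term: C(10,j)·(-2t^2)^j·(1/t)^(10-j), with t-exponent 2j − 1(10−j) = 3j − 10.
Set 3j − 10 = 8: j = 6.
C(10,6) = 210; (-2)^6 = 64; 1^4 = 1.
Coefficient = 210 · 64 · 1 = 13440.

13440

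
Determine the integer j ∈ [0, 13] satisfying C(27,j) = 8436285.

10

C(27,j) increases on 0 ≤ j ≤ 13. C(27,9) = 4686825 and C(27,10) = 8436285, so j = 10.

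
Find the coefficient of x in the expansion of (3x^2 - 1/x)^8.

General term: C(8,j)·(3x^2)^j·(-1/x)^(8-j), with x-exponent 2j − 1(8−j) = 3j − 8.
Set 3j − 8 = 1: j = 3.
C(8,3) = 56; 3^3 = 27; (-1)^5 = -1.
Coefficient = 56 · 27 · (-1) = -1512.

-1512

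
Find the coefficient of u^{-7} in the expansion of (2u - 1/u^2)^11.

14784

General term: C(11,j)·(2u)^j·(-1/u^2)^(11-j), with u-exponent 1j − 2(11−j) = 3j − 22.
Set 3j − 22 = -7: j = 5.
C(11,5) = 462; 2^5 = 32; (-1)^6 = 1.
Coefficient = 462 · 32 · 1 = 14784.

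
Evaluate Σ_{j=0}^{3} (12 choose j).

299

1 + 12 + 66 + 220 = 299.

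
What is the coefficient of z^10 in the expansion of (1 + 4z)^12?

69206016

The general term is C(12,j)·(1)^j·(4z)^(12-j); the z^10 term has j = 2.
C(12,2) = 66.
Coefficient = C(12,2) · 4^10 = 66 · 1048576 = 69206016.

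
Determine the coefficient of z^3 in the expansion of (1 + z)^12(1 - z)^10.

-20

Coefficient of z^3 = Σ_{j} C(12,j)·1^j·C(10,3-j)·(-1)^(3-j) for j from 0 to 3.
= (-120) + 540 + (-660) + 220 = -20.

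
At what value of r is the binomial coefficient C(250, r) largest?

C(250,r) is maximized at r = 250/2 = 125.

125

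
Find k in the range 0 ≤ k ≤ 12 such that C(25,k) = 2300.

C(25,k) increases on 0 ≤ k ≤ 12. C(25,2) = 300 and C(25,3) = 2300, so k = 3.

3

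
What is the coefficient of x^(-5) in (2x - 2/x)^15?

98402304

General term: C(15,j)·(2x)^j·(-2/x)^(15-j), with x-exponent 1j − 1(15−j) = 2j − 15.
Set 2j − 15 = -5: j = 5.
C(15,5) = 3003; 2^5 = 32; (-2)^10 = 1024.
Coefficient = 3003 · 32 · 1024 = 98402304.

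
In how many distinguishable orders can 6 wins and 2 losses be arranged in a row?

28

Choose positions for the wins: C(8,6) = 28.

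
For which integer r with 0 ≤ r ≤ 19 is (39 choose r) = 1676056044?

C(39,r) increases on 0 ≤ r ≤ 19. C(39,10) = 635745396 and C(39,11) = 1676056044, so r = 11.

11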